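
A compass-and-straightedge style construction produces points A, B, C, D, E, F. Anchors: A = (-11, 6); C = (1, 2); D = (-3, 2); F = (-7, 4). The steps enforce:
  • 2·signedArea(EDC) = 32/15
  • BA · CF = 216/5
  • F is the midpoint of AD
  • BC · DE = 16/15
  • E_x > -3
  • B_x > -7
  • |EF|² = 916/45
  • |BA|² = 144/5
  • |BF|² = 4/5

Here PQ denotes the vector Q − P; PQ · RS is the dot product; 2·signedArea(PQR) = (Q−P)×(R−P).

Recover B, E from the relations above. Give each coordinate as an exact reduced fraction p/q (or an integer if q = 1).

B = (-31/5, 18/5)
E = (-41/15, 38/15)

1. E_y = 38/15  [2·signedArea(EDC) = 32/15]
2. E_x = -41/15  [|EF|² = 916/45]
   → E = (-41/15, 38/15)
3. B_x = -31/5  [BA · CF = 216/5 ∩ BC · DE = 16/15]
4. B_y = 18/5  [BA · CF = 216/5 ∩ BC · DE = 16/15]
   → B = (-31/5, 18/5)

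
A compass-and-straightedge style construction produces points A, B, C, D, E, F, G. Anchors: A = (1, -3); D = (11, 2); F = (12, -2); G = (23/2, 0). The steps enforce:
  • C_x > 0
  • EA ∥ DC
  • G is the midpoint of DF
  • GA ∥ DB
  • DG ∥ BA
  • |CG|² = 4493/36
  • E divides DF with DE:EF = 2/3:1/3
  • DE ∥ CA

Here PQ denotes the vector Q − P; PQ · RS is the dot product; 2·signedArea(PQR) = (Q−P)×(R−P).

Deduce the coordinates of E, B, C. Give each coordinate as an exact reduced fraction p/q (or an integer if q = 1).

1. E_x = 35/3  [E divides DF with DE:EF = 2/3:1/3]
2. E_y = -2/3  [E divides DF with DE:EF = 2/3:1/3]
   → E = (35/3, -2/3)
3. B_x = 1/2  [DG ∥ BA ∩ GA ∥ DB]
4. B_y = -1  [DG ∥ BA ∩ GA ∥ DB]
   → B = (1/2, -1)
5. C_x = 1/3  [DE ∥ CA ∩ EA ∥ DC]
6. C_y = -1/3  [DE ∥ CA ∩ EA ∥ DC]
   → C = (1/3, -1/3)

B = (1/2, -1)
C = (1/3, -1/3)
E = (35/3, -2/3)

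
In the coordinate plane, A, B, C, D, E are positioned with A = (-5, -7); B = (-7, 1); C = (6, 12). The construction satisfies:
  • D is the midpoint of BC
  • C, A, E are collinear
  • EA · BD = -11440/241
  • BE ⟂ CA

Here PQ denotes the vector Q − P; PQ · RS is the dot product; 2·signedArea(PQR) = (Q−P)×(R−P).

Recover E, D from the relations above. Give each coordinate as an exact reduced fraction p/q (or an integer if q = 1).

D = (-1/2, 13/2)
E = (-490/241, -452/241)

1. E_x = -490/241  [C, A, E are collinear ∩ BE ⟂ CA]
2. E_y = -452/241  [C, A, E are collinear ∩ BE ⟂ CA]
   → E = (-490/241, -452/241)
3. D_x = -1/2  [D is the midpoint of BC]
4. D_y = 13/2  [D is the midpoint of BC]
   → D = (-1/2, 13/2)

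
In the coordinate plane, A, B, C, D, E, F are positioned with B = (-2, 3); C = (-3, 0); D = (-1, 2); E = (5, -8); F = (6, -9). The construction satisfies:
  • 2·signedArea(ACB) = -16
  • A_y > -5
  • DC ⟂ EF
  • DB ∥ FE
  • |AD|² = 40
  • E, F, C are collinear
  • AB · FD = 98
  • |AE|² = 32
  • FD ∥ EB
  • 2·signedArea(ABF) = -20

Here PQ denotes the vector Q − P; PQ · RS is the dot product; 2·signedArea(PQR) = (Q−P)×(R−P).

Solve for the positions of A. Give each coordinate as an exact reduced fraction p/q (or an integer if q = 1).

1. A_x = 1  [AB · FD = 98 ∩ 2·signedArea(ABF) = -20]
2. A_y = -4  [AB · FD = 98 ∩ 2·signedArea(ABF) = -20]
   → A = (1, -4)

A = (1, -4)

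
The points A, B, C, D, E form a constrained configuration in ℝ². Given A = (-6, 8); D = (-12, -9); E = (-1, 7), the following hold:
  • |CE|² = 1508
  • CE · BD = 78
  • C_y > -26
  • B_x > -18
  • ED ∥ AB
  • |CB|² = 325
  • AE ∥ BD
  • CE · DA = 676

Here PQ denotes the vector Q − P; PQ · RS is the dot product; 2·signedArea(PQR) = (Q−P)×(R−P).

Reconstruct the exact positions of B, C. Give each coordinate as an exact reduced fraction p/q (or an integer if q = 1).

1. B_x = -17  [AE ∥ BD ∩ ED ∥ AB]
2. B_y = -8  [AE ∥ BD ∩ ED ∥ AB]
   → B = (-17, -8)
3. C_x = -23  [CE · BD = 78 ∩ CE · DA = 676]
4. C_y = -25  [CE · BD = 78 ∩ CE · DA = 676]
   → C = (-23, -25)

B = (-17, -8)
C = (-23, -25)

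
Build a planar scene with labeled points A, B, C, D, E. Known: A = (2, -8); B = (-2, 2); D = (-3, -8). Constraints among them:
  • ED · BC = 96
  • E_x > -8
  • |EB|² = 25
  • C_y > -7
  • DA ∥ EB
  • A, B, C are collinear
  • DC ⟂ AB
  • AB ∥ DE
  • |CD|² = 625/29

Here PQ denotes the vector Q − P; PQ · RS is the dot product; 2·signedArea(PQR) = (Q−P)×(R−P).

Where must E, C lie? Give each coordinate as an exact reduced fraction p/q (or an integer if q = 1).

1. E_x = -7  [DA ∥ EB ∩ AB ∥ DE]
2. E_y = 2  [DA ∥ EB ∩ AB ∥ DE]
   → E = (-7, 2)
3. C_x = 38/29  [A, B, C are collinear ∩ DC ⟂ AB]
4. C_y = -182/29  [A, B, C are collinear ∩ DC ⟂ AB]
   → C = (38/29, -182/29)

C = (38/29, -182/29)
E = (-7, 2)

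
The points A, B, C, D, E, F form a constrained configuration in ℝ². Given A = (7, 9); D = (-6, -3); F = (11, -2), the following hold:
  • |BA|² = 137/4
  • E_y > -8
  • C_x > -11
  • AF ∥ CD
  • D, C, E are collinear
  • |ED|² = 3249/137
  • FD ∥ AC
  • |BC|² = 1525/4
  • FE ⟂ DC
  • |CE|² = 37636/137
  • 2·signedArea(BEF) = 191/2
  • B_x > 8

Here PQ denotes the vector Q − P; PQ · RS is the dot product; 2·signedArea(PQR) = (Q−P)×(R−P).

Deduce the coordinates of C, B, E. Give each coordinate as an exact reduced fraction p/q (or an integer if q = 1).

1. C_x = -10  [AF ∥ CD ∩ FD ∥ AC]
2. C_y = 8  [AF ∥ CD ∩ FD ∥ AC]
   → C = (-10, 8)
3. E_x = -594/137  [D, C, E are collinear ∩ FE ⟂ DC]
4. E_y = -1038/137  [D, C, E are collinear ∩ FE ⟂ DC]
   → E = (-594/137, -1038/137)
5. B_x = 9  [line -764/137·x + 2101/137·y + -955/274 = 0 ∩ |BC|² = 1525/4]
6. B_y = 7/2  [line -764/137·x + 2101/137·y + -955/274 = 0 ∩ |BC|² = 1525/4]
   → B = (9, 7/2)

B = (9, 7/2)
C = (-10, 8)
E = (-594/137, -1038/137)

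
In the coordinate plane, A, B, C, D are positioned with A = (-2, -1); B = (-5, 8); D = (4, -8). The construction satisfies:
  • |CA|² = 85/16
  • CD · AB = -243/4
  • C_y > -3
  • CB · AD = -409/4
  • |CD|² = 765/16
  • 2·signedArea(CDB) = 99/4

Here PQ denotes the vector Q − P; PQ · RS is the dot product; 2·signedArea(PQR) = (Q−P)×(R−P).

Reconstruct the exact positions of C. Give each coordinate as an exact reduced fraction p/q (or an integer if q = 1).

1. C_x = -1/2  [CB · AD = -409/4 ∩ CD · AB = -243/4]
2. C_y = -11/4  [CB · AD = -409/4 ∩ CD · AB = -243/4]
   → C = (-1/2, -11/4)

C = (-1/2, -11/4)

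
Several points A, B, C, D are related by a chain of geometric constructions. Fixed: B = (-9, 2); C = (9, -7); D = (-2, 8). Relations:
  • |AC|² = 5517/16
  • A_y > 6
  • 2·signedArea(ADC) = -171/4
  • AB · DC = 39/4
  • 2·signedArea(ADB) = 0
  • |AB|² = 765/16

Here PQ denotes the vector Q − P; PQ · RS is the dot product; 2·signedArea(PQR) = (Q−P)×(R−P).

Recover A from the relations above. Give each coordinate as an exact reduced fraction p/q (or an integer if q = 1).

A = (-15/4, 13/2)

1. A_x = -15/4  [2·signedArea(ADB) = 0 ∩ 2·signedArea(ADC) = -171/4]
2. A_y = 13/2  [2·signedArea(ADB) = 0 ∩ 2·signedArea(ADC) = -171/4]
   → A = (-15/4, 13/2)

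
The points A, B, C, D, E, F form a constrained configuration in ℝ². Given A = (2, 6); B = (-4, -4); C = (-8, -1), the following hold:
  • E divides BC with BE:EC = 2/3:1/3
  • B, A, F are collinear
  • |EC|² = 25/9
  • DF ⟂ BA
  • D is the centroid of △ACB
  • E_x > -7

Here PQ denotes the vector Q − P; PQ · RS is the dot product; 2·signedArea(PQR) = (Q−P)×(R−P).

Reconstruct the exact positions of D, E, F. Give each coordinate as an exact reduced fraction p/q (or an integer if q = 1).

1. D_x = -10/3  [D is the centroid of △ACB]
2. D_y = 1/3  [D is the centroid of △ACB]
   → D = (-10/3, 1/3)
3. E_x = -20/3  [E divides BC with BE:EC = 2/3:1/3]
4. E_y = -2  [E divides BC with BE:EC = 2/3:1/3]
   → E = (-20/3, -2)
5. F_x = -65/34  [B, A, F are collinear ∩ DF ⟂ BA]
6. F_y = -53/102  [B, A, F are collinear ∩ DF ⟂ BA]
   → F = (-65/34, -53/102)

D = (-10/3, 1/3)
E = (-20/3, -2)
F = (-65/34, -53/102)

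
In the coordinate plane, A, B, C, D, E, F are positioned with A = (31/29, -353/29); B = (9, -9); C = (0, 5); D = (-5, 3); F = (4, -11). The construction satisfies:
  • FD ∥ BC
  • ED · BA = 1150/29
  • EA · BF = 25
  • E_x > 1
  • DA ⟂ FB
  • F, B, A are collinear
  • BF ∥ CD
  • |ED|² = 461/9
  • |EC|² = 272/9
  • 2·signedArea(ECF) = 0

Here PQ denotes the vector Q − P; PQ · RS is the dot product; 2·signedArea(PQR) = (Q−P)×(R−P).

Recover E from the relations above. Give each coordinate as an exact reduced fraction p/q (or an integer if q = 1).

1. E_x = 4/3  [2·signedArea(ECF) = 0 ∩ EA · BF = 25]
2. E_y = -1/3  [2·signedArea(ECF) = 0 ∩ EA · BF = 25]
   → E = (4/3, -1/3)

E = (4/3, -1/3)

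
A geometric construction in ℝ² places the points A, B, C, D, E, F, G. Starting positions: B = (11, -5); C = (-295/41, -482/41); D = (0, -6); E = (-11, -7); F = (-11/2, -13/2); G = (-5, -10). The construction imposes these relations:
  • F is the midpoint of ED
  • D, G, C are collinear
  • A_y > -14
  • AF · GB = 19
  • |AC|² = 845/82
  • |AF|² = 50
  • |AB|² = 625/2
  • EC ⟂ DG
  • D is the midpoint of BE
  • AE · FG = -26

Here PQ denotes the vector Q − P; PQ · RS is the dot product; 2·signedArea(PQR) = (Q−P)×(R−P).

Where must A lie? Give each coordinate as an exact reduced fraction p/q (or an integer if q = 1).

1. A_x = -9/2  [AE · FG = -26 ∩ AF · GB = 19]
2. A_y = -27/2  [AE · FG = -26 ∩ AF · GB = 19]
   → A = (-9/2, -27/2)

A = (-9/2, -27/2)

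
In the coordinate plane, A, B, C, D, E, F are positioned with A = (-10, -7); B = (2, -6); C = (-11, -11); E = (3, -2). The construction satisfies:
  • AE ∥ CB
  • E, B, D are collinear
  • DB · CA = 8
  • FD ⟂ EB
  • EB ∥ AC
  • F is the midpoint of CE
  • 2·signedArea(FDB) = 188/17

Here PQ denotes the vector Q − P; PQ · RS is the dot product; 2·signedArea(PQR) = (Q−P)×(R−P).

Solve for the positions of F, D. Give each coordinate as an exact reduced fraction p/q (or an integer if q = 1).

D = (26/17, -134/17)
F = (-4, -13/2)

1. F_x = -4  [F is the midpoint of CE]
2. F_y = -13/2  [F is the midpoint of CE]
   → F = (-4, -13/2)
3. D_x = 26/17  [E, B, D are collinear ∩ FD ⟂ EB]
4. D_y = -134/17  [E, B, D are collinear ∩ FD ⟂ EB]
   → D = (26/17, -134/17)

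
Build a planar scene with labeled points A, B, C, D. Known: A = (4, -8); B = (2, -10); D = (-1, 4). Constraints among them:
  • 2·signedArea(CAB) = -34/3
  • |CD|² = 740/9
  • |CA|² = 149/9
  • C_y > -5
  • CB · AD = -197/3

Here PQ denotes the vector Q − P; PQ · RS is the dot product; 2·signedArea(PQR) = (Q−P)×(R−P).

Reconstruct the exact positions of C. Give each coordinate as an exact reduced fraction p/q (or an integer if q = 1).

C = (5/3, -14/3)

1. C_x = 5/3  [2·signedArea(CAB) = -34/3 ∩ CB · AD = -197/3]
2. C_y = -14/3  [2·signedArea(CAB) = -34/3 ∩ CB · AD = -197/3]
   → C = (5/3, -14/3)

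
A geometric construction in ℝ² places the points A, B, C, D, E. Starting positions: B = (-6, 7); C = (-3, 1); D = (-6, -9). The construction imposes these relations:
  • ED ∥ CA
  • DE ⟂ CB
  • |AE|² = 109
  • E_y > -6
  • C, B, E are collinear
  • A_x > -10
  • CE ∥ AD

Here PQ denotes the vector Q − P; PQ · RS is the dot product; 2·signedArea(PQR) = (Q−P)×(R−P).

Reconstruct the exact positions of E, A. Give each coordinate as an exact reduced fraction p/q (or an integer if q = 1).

A = (-47/5, -11/5)
E = (2/5, -29/5)

1. E_x = 2/5  [C, B, E are collinear ∩ DE ⟂ CB]
2. E_y = -29/5  [C, B, E are collinear ∩ DE ⟂ CB]
   → E = (2/5, -29/5)
3. A_x = -47/5  [CE ∥ AD ∩ ED ∥ CA]
4. A_y = -11/5  [CE ∥ AD ∩ ED ∥ CA]
   → A = (-47/5, -11/5)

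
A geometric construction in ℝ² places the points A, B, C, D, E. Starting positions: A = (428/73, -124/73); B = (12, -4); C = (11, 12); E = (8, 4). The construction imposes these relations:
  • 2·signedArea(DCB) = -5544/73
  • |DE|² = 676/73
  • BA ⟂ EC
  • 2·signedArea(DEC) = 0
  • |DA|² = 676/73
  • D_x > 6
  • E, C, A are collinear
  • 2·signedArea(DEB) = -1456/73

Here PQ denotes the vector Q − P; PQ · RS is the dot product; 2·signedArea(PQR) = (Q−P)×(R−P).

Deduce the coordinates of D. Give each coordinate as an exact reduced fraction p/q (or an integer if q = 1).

1. D_x = 506/73  [2·signedArea(DEC) = 0 ∩ 2·signedArea(DEB) = -1456/73]
2. D_y = 84/73  [2·signedArea(DEC) = 0 ∩ 2·signedArea(DEB) = -1456/73]
   → D = (506/73, 84/73)

D = (506/73, 84/73)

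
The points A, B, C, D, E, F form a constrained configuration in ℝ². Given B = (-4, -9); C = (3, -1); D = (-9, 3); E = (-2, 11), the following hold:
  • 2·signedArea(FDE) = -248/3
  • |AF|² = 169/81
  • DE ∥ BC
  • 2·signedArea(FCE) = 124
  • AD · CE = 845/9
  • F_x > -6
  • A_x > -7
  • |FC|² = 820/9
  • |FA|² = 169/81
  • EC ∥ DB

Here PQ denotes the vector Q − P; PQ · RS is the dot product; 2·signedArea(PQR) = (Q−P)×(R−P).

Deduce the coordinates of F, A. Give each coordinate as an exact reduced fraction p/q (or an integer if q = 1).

A = (-56/9, -11/3)
F = (-17/3, -5)

1. F_x = -17/3  [2·signedArea(FCE) = 124 ∩ 2·signedArea(FDE) = -248/3]
2. F_y = -5  [2·signedArea(FCE) = 124 ∩ 2·signedArea(FDE) = -248/3]
   → F = (-17/3, -5)
3. A_x = -56/9  [line 5·x + -12·y + -116/9 = 0 ∩ |FA|² = 169/81]
4. A_y = -11/3  [line 5·x + -12·y + -116/9 = 0 ∩ |FA|² = 169/81]
   → A = (-56/9, -11/3)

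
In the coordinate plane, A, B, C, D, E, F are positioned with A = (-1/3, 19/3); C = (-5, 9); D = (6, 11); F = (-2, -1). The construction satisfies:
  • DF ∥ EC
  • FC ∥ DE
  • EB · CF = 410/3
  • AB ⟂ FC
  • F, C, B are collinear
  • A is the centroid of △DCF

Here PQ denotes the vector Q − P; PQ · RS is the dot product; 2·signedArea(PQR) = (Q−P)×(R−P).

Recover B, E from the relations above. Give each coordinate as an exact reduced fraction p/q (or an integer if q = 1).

B = (-423/109, 1723/327)
E = (3, 21)

1. B_x = -423/109  [F, C, B are collinear ∩ AB ⟂ FC]
2. B_y = 1723/327  [F, C, B are collinear ∩ AB ⟂ FC]
   → B = (-423/109, 1723/327)
3. E_x = 3  [DF ∥ EC ∩ FC ∥ DE]
4. E_y = 21  [DF ∥ EC ∩ FC ∥ DE]
   → E = (3, 21)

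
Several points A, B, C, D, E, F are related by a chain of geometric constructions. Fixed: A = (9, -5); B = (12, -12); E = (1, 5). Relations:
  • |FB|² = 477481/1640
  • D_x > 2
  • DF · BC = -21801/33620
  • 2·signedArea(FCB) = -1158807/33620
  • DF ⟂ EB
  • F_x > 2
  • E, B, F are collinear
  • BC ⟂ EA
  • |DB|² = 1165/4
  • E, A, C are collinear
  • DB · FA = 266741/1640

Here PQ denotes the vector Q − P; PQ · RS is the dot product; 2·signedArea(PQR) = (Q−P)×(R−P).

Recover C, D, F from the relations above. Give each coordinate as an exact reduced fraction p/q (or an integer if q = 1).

1. C_x = 557/41  [E, A, C are collinear ∩ BC ⟂ EA]
2. C_y = -440/41  [E, A, C are collinear ∩ BC ⟂ EA]
   → C = (557/41, -440/41)
3. F_x = 2239/820  [E, B, F are collinear ∩ 2·signedArea(FCB) = -1158807/33620]
4. F_y = 1907/820  [E, B, F are collinear ∩ 2·signedArea(FCB) = -1158807/33620]
   → F = (2239/820, 1907/820)
5. D_x = 3  [DB · FA = 266741/1640 ∩ DF ⟂ EB]
6. D_y = 5/2  [DB · FA = 266741/1640 ∩ DF ⟂ EB]
   → D = (3, 5/2)

C = (557/41, -440/41)
D = (3, 5/2)
F = (2239/820, 1907/820)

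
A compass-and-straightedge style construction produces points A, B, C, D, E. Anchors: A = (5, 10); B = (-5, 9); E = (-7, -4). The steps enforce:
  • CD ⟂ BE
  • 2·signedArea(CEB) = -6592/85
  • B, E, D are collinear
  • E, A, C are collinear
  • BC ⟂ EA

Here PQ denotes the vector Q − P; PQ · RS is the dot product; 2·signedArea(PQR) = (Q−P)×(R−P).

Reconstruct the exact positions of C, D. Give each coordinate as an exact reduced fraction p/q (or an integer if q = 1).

1. C_x = 23/85  [E, A, C are collinear ∩ BC ⟂ EA]
2. C_y = 381/85  [E, A, C are collinear ∩ BC ⟂ EA]
   → C = (23/85, 381/85)
3. D_x = -81717/14705  [B, E, D are collinear ∩ CD ⟂ BE]
4. D_y = 79097/14705  [B, E, D are collinear ∩ CD ⟂ BE]
   → D = (-81717/14705, 79097/14705)

C = (23/85, 381/85)
D = (-81717/14705, 79097/14705)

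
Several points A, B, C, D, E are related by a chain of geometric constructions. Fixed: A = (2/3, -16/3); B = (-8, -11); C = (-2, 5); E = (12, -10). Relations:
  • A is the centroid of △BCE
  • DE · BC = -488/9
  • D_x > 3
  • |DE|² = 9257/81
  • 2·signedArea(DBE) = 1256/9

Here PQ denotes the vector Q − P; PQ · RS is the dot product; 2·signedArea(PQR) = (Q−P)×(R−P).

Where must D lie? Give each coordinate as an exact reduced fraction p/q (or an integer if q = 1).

D = (32/9, -31/9)

1. D_x = 32/9  [2·signedArea(DBE) = 1256/9 ∩ DE · BC = -488/9]
2. D_y = -31/9  [2·signedArea(DBE) = 1256/9 ∩ DE · BC = -488/9]
   → D = (32/9, -31/9)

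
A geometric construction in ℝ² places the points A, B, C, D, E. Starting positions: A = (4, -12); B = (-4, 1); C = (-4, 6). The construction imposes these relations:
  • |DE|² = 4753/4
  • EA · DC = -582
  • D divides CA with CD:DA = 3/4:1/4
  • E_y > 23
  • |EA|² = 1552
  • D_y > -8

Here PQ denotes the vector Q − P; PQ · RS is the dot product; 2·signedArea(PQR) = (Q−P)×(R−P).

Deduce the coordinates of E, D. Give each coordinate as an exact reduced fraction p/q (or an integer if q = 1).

1. D_x = 2  [D divides CA with CD:DA = 3/4:1/4]
2. D_y = -15/2  [D divides CA with CD:DA = 3/4:1/4]
   → D = (2, -15/2)
3. E_x = -12  [line 6·x + -27/2·y + 396 = 0 ∩ |EA|² = 1552]
4. E_y = 24  [line 6·x + -27/2·y + 396 = 0 ∩ |EA|² = 1552]
   → E = (-12, 24)

D = (2, -15/2)
E = (-12, 24)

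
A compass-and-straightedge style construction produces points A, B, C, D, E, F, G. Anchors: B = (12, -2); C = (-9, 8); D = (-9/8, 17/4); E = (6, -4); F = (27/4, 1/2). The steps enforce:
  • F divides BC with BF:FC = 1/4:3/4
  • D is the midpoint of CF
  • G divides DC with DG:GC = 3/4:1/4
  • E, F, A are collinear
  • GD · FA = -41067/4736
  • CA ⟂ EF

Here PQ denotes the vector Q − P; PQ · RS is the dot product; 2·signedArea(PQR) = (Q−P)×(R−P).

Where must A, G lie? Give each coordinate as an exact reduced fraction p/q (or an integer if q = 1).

A = (279/37, 194/37)
G = (-225/32, 113/16)

1. A_x = 279/37  [E, F, A are collinear ∩ CA ⟂ EF]
2. A_y = 194/37  [E, F, A are collinear ∩ CA ⟂ EF]
   → A = (279/37, 194/37)
3. G_x = -225/32  [G divides DC with DG:GC = 3/4:1/4]
4. G_y = 113/16  [G divides DC with DG:GC = 3/4:1/4]
   → G = (-225/32, 113/16)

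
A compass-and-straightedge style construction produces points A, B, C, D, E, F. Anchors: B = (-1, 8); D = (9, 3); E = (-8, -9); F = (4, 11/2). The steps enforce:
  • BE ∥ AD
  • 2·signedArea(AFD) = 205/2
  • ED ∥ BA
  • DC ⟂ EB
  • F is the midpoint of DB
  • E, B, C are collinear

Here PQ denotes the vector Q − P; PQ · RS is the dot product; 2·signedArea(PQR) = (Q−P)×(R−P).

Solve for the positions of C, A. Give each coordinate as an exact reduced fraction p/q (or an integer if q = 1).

A = (16, 20)
C = (-443/338, 2449/338)

1. C_x = -443/338  [E, B, C are collinear ∩ DC ⟂ EB]
2. C_y = 2449/338  [E, B, C are collinear ∩ DC ⟂ EB]
   → C = (-443/338, 2449/338)
3. A_x = 16  [BE ∥ AD ∩ ED ∥ BA]
4. A_y = 20  [BE ∥ AD ∩ ED ∥ BA]
   → A = (16, 20)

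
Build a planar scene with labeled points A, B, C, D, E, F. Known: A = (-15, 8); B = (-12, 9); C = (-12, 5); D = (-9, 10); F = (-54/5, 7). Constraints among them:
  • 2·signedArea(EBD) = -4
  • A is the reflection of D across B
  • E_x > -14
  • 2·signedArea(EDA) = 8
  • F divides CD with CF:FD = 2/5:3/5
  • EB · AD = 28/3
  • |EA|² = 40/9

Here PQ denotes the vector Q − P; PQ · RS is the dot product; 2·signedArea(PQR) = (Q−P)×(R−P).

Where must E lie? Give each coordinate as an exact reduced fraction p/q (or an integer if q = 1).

E = (-13, 22/3)

1. E_x = -13  [2·signedArea(EBD) = -4 ∩ EB · AD = 28/3]
2. E_y = 22/3  [2·signedArea(EBD) = -4 ∩ EB · AD = 28/3]
   → E = (-13, 22/3)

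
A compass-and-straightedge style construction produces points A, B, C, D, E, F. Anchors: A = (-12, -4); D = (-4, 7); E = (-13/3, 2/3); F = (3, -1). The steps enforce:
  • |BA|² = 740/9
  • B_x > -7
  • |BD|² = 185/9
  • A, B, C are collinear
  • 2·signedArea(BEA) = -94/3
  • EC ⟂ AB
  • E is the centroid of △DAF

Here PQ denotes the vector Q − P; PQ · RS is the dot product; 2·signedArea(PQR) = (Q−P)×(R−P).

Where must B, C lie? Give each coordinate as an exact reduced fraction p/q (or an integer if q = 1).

1. B_x = -20/3  [line 14/3·x + -23/3·y + 170/3 = 0 ∩ |BA|² = 740/9]
2. B_y = 10/3  [line 14/3·x + -23/3·y + 170/3 = 0 ∩ |BA|² = 740/9]
   → B = (-20/3, 10/3)
3. C_x = -3956/555  [A, B, C are collinear ∩ EC ⟂ AB]
4. C_y = 1498/555  [A, B, C are collinear ∩ EC ⟂ AB]
   → C = (-3956/555, 1498/555)

B = (-20/3, 10/3)
C = (-3956/555, 1498/555)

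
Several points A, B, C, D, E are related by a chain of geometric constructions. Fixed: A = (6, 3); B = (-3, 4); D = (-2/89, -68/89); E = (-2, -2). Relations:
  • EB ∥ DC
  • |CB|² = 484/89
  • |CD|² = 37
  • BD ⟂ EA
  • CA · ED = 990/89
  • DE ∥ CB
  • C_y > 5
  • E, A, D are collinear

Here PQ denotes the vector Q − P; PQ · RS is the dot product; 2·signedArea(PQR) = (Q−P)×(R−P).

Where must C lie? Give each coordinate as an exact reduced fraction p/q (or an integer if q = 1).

C = (-91/89, 466/89)

1. C_x = -91/89  [DE ∥ CB ∩ EB ∥ DC]
2. C_y = 466/89  [DE ∥ CB ∩ EB ∥ DC]
   → C = (-91/89, 466/89)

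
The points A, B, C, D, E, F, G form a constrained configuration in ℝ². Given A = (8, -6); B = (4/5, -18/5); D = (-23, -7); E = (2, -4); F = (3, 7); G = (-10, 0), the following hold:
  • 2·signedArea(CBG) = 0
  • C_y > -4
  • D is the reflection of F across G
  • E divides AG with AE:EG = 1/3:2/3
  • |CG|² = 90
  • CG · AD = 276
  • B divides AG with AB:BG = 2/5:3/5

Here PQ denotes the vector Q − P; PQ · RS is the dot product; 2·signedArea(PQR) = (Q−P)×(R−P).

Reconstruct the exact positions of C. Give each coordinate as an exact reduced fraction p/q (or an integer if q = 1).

C = (-1, -3)

1. C_x = -1  [2·signedArea(CBG) = 0 ∩ CG · AD = 276]
2. C_y = -3  [2·signedArea(CBG) = 0 ∩ CG · AD = 276]
   → C = (-1, -3)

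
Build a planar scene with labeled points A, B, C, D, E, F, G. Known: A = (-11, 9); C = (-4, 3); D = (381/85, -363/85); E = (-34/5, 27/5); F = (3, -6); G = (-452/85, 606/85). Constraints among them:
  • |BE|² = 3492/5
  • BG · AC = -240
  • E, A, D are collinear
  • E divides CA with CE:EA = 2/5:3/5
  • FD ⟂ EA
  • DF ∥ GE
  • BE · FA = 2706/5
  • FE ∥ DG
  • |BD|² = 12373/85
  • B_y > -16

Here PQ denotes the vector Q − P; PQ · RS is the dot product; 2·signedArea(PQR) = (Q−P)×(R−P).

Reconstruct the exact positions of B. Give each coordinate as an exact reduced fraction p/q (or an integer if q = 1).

B = (10, -15)

1. B_x = 10  [BG · AC = -240 ∩ BE · FA = 2706/5]
2. B_y = -15  [BG · AC = -240 ∩ BE · FA = 2706/5]
   → B = (10, -15)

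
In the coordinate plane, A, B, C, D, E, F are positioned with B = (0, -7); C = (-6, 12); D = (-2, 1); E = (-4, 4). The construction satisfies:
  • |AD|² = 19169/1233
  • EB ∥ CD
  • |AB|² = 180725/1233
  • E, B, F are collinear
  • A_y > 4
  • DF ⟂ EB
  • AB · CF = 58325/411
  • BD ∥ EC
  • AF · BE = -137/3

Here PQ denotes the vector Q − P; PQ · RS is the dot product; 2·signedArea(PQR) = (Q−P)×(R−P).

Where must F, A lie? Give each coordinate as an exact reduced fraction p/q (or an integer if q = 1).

A = (-530/137, 1838/411)
F = (-384/137, 97/137)

1. F_x = -384/137  [E, B, F are collinear ∩ DF ⟂ EB]
2. F_y = 97/137  [E, B, F are collinear ∩ DF ⟂ EB]
   → F = (-384/137, 97/137)
3. A_x = -530/137  [AB · CF = 58325/411 ∩ AF · BE = -137/3]
4. A_y = 1838/411  [AB · CF = 58325/411 ∩ AF · BE = -137/3]
   → A = (-530/137, 1838/411)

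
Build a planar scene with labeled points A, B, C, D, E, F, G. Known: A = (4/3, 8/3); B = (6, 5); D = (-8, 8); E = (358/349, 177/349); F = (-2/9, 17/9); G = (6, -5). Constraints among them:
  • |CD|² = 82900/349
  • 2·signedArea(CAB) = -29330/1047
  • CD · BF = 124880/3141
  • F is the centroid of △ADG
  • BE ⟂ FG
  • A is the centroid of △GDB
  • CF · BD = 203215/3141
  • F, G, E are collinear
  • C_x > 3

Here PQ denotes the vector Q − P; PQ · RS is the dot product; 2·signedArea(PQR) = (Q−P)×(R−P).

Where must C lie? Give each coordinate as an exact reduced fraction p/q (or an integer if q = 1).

C = (1226/349, -784/349)

1. C_x = 1226/349  [CF · BD = 203215/3141 ∩ CD · BF = 124880/3141]
2. C_y = -784/349  [CF · BD = 203215/3141 ∩ CD · BF = 124880/3141]
   → C = (1226/349, -784/349)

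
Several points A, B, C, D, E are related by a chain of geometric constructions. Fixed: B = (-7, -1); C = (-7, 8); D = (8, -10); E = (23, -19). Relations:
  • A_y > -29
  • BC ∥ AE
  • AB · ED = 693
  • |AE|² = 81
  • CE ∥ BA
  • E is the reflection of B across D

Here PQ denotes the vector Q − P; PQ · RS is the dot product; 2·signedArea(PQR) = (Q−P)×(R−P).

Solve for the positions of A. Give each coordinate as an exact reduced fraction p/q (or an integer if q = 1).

1. A_x = 23  [BC ∥ AE ∩ CE ∥ BA]
2. A_y = -28  [BC ∥ AE ∩ CE ∥ BA]
   → A = (23, -28)

A = (23, -28)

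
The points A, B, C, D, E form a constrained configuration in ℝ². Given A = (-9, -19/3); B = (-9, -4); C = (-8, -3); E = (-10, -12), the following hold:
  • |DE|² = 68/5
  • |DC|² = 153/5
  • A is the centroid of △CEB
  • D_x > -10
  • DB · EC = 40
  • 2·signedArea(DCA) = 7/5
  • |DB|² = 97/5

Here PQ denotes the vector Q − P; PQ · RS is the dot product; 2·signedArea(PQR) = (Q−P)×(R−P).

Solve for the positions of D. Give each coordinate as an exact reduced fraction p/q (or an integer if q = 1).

D = (-46/5, -42/5)

1. D_x = -46/5  [2·signedArea(DCA) = 7/5 ∩ DB · EC = 40]
2. D_y = -42/5  [2·signedArea(DCA) = 7/5 ∩ DB · EC = 40]
   → D = (-46/5, -42/5)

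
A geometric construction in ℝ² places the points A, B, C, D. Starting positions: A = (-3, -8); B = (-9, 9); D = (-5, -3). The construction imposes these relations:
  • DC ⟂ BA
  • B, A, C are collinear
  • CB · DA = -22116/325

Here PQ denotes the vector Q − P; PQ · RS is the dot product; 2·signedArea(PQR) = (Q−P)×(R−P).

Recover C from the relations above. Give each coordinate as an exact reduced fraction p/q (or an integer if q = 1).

1. C_x = -1557/325  [B, A, C are collinear ∩ DC ⟂ BA]
2. C_y = -951/325  [B, A, C are collinear ∩ DC ⟂ BA]
   → C = (-1557/325, -951/325)

C = (-1557/325, -951/325)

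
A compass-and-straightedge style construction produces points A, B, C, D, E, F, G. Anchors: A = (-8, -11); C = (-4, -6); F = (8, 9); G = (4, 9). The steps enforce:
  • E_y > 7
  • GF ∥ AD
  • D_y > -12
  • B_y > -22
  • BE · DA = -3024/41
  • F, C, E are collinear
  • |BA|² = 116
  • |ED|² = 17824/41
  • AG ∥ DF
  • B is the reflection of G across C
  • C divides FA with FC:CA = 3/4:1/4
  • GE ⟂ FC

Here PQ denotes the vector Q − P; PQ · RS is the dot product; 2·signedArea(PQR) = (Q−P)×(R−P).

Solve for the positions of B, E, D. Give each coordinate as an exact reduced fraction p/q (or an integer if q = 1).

B = (-12, -21)
D = (-4, -11)
E = (264/41, 289/41)

1. B_x = -12  [B is the reflection of G across C]
2. B_y = -21  [B is the reflection of G across C]
   → B = (-12, -21)
3. E_x = 264/41  [F, C, E are collinear ∩ GE ⟂ FC]
4. E_y = 289/41  [F, C, E are collinear ∩ GE ⟂ FC]
   → E = (264/41, 289/41)
5. D_x = -4  [AG ∥ DF ∩ GF ∥ AD]
6. D_y = -11  [AG ∥ DF ∩ GF ∥ AD]
   → D = (-4, -11)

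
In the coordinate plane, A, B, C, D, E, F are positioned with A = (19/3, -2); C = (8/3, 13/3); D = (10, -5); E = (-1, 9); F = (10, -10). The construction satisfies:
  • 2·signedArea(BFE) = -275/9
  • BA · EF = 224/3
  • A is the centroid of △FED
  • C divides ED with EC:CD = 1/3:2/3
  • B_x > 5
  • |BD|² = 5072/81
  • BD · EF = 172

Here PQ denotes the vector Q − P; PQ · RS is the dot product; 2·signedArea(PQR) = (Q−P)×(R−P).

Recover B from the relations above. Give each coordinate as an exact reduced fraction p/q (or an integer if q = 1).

B = (46/9, 11/9)

1. B_x = 46/9  [BD · EF = 172 ∩ 2·signedArea(BFE) = -275/9]
2. B_y = 11/9  [BD · EF = 172 ∩ 2·signedArea(BFE) = -275/9]
   → B = (46/9, 11/9)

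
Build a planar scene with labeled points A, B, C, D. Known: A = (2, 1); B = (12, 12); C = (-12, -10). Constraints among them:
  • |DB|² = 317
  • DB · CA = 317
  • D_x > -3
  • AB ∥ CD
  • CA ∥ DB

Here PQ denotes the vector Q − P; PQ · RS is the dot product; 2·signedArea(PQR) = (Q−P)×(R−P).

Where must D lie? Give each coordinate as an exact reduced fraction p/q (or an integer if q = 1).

D = (-2, 1)

1. D_x = -2  [CA ∥ DB ∩ AB ∥ CD]
2. D_y = 1  [CA ∥ DB ∩ AB ∥ CD]
   → D = (-2, 1)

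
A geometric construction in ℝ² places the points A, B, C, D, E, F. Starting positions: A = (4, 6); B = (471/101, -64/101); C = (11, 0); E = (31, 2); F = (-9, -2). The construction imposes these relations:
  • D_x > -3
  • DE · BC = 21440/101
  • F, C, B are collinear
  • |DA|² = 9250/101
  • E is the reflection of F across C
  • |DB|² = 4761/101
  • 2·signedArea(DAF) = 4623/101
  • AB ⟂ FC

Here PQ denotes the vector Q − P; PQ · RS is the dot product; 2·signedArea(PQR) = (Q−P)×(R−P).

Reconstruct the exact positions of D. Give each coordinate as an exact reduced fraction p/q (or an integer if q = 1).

1. D_x = -219/101  [2·signedArea(DAF) = 4623/101 ∩ DE · BC = 21440/101]
2. D_y = -133/101  [2·signedArea(DAF) = 4623/101 ∩ DE · BC = 21440/101]
   → D = (-219/101, -133/101)

D = (-219/101, -133/101)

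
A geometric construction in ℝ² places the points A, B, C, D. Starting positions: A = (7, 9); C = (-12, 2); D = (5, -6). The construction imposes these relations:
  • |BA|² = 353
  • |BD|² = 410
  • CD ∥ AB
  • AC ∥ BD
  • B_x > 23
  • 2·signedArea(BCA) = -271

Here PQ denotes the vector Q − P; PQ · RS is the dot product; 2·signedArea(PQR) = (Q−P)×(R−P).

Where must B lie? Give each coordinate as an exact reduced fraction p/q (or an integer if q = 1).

1. B_x = 24  [AC ∥ BD ∩ CD ∥ AB]
2. B_y = 1  [AC ∥ BD ∩ CD ∥ AB]
   → B = (24, 1)

B = (24, 1)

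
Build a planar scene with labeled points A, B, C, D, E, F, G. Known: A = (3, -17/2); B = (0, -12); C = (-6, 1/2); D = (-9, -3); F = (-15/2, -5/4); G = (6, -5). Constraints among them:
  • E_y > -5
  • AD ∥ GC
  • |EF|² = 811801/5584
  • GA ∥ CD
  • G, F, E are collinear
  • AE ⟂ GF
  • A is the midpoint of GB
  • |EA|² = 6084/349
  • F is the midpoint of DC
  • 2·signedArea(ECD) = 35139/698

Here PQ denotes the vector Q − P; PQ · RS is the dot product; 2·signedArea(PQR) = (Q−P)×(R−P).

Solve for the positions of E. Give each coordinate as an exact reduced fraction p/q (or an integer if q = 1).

E = (1437/349, -3125/698)

1. E_x = 1437/349  [G, F, E are collinear ∩ AE ⟂ GF]
2. E_y = -3125/698  [G, F, E are collinear ∩ AE ⟂ GF]
   → E = (1437/349, -3125/698)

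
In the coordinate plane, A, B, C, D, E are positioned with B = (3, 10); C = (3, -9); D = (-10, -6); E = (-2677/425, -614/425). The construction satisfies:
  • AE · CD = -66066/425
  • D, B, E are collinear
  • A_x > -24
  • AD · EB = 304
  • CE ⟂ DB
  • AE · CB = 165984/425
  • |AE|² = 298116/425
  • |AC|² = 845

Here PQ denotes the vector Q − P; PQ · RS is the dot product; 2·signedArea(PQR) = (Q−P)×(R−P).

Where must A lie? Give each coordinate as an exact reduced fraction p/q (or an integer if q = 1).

1. A_x = -23  [AE · CB = 165984/425 ∩ AD · EB = 304]
2. A_y = -22  [AE · CB = 165984/425 ∩ AD · EB = 304]
   → A = (-23, -22)

A = (-23, -22)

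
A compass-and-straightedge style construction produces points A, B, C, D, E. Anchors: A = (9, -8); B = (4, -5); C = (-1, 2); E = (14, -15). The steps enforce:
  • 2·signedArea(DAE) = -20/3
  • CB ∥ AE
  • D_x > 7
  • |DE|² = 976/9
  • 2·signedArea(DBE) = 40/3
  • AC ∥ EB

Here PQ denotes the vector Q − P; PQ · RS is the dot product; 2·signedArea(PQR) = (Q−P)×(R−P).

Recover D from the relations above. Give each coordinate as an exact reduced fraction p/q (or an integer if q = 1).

D = (22/3, -7)

1. D_x = 22/3  [2·signedArea(DBE) = 40/3 ∩ 2·signedArea(DAE) = -20/3]
2. D_y = -7  [2·signedArea(DBE) = 40/3 ∩ 2·signedArea(DAE) = -20/3]
   → D = (22/3, -7)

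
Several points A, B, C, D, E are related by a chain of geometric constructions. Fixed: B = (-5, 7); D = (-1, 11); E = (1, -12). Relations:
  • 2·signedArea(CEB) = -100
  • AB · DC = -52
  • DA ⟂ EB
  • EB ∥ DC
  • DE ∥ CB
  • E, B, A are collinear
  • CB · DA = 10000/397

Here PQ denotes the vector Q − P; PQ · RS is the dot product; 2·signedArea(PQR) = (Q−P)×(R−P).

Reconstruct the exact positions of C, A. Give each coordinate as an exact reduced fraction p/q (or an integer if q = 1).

1. C_x = -7  [DE ∥ CB ∩ EB ∥ DC]
2. C_y = 30  [DE ∥ CB ∩ EB ∥ DC]
   → C = (-7, 30)
3. A_x = -2297/397  [E, B, A are collinear ∩ DA ⟂ EB]
4. A_y = 3767/397  [E, B, A are collinear ∩ DA ⟂ EB]
   → A = (-2297/397, 3767/397)

A = (-2297/397, 3767/397)
C = (-7, 30)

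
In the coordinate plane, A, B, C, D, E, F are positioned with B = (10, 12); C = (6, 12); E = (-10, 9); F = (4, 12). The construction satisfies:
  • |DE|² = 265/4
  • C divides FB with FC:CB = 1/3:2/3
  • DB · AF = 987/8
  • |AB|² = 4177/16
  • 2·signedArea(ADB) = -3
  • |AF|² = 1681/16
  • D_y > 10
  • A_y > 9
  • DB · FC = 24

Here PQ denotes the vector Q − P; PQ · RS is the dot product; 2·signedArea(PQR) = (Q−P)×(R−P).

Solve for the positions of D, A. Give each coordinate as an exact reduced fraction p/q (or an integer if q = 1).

1. D_x = -2  [DB · FC = 24]
2. D_y = 21/2  [|DE|² = 265/4]
   → D = (-2, 21/2)
3. A_x = -6  [DB · AF = 987/8 ∩ 2·signedArea(ADB) = -3]
4. A_y = 39/4  [DB · AF = 987/8 ∩ 2·signedArea(ADB) = -3]
   → A = (-6, 39/4)

A = (-6, 39/4)
D = (-2, 21/2)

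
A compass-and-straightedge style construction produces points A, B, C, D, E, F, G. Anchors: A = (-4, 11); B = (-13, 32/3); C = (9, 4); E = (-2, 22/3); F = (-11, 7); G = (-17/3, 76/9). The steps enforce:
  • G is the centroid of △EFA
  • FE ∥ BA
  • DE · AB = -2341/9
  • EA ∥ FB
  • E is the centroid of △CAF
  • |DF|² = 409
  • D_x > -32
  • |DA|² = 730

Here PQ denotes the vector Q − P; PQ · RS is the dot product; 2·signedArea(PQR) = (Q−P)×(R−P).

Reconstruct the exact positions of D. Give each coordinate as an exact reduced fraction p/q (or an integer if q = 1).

1. D_x = -31  [line 9·x + 1/3·y + 827/3 = 0 ∩ |DA|² = 730]
2. D_y = 10  [line 9·x + 1/3·y + 827/3 = 0 ∩ |DA|² = 730]
   → D = (-31, 10)

D = (-31, 10)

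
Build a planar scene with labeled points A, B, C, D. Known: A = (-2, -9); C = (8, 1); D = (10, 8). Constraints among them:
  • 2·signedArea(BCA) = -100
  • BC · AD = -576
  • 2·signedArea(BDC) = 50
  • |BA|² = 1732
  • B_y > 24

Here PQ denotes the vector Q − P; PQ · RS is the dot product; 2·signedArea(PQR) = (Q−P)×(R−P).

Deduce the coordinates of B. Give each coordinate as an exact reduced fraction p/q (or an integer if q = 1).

1. B_x = 22  [2·signedArea(BDC) = 50 ∩ BC · AD = -576]
2. B_y = 25  [2·signedArea(BDC) = 50 ∩ BC · AD = -576]
   → B = (22, 25)

B = (22, 25)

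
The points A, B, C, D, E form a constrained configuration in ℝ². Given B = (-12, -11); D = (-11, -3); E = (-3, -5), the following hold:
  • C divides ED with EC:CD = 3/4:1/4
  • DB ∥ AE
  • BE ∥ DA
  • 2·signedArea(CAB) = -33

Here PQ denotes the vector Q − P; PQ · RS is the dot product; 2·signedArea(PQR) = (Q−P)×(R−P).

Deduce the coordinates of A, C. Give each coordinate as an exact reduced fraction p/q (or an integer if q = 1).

A = (-2, 3)
C = (-9, -7/2)

1. A_x = -2  [DB ∥ AE ∩ BE ∥ DA]
2. A_y = 3  [DB ∥ AE ∩ BE ∥ DA]
   → A = (-2, 3)
3. C_x = -9  [C divides ED with EC:CD = 3/4:1/4]
4. C_y = -7/2  [C divides ED with EC:CD = 3/4:1/4]
   → C = (-9, -7/2)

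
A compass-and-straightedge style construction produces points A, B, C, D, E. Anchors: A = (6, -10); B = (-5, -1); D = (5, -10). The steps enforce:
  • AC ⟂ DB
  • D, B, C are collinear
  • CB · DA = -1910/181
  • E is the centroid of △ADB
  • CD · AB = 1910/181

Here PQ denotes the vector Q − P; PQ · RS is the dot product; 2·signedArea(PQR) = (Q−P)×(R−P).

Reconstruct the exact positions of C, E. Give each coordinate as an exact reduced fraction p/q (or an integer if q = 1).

C = (1005/181, -1900/181)
E = (2, -7)

1. C_x = 1005/181  [D, B, C are collinear ∩ AC ⟂ DB]
2. C_y = -1900/181  [D, B, C are collinear ∩ AC ⟂ DB]
   → C = (1005/181, -1900/181)
3. E_x = 2  [E is the centroid of △ADB]
4. E_y = -7  [E is the centroid of △ADB]
   → E = (2, -7)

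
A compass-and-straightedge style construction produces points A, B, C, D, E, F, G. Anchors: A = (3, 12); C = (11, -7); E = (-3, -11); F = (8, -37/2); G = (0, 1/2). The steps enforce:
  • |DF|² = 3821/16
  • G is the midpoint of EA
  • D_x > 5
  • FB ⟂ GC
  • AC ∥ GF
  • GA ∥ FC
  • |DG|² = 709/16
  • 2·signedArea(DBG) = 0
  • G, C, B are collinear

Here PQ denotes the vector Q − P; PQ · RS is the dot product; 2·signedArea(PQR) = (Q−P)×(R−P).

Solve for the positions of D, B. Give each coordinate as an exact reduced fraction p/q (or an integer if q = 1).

1. B_x = 10142/709  [G, C, B are collinear ∩ FB ⟂ GC]
2. B_y = -13121/1418  [G, C, B are collinear ∩ FB ⟂ GC]
   → B = (10142/709, -13121/1418)
3. D_x = 11/2  [line -6915/709·x + -10142/709·y + 5071/709 = 0 ∩ |DG|² = 709/16]
4. D_y = -13/4  [line -6915/709·x + -10142/709·y + 5071/709 = 0 ∩ |DG|² = 709/16]
   → D = (11/2, -13/4)

B = (10142/709, -13121/1418)
D = (11/2, -13/4)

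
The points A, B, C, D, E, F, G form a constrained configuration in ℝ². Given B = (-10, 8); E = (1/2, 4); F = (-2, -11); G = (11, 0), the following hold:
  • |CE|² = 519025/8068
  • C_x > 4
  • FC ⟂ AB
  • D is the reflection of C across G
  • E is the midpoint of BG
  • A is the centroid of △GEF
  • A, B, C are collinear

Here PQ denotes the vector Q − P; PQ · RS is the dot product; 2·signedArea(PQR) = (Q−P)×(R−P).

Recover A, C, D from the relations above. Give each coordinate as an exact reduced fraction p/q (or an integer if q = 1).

1. A_x = 19/6  [A is the centroid of △GEF]
2. A_y = -7/3  [A is the centroid of △GEF]
   → A = (19/6, -7/3)
3. C_x = 8428/2017  [A, B, C are collinear ∩ FC ⟂ AB]
4. C_y = -6308/2017  [A, B, C are collinear ∩ FC ⟂ AB]
   → C = (8428/2017, -6308/2017)
5. D_x = 35946/2017  [D is the reflection of C across G]
6. D_y = 6308/2017  [D is the reflection of C across G]
   → D = (35946/2017, 6308/2017)

A = (19/6, -7/3)
C = (8428/2017, -6308/2017)
D = (35946/2017, 6308/2017)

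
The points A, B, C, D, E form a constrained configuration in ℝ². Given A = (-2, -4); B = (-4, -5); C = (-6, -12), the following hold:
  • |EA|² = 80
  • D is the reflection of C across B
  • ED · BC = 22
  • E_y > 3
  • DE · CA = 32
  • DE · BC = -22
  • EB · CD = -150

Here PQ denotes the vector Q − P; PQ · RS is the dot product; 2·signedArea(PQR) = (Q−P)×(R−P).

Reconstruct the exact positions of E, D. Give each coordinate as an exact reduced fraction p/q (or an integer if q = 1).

1. D_x = -2  [D is the reflection of C across B]
2. D_y = 2  [D is the reflection of C across B]
   → D = (-2, 2)
3. E_x = 2  [EB · CD = -150 ∩ DE · CA = 32]
4. E_y = 4  [EB · CD = -150 ∩ DE · CA = 32]
   → E = (2, 4)

D = (-2, 2)
E = (2, 4)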